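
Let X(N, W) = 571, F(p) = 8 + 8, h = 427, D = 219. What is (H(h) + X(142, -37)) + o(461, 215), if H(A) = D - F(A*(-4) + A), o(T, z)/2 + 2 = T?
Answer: 1692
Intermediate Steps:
o(T, z) = -4 + 2*T
F(p) = 16
H(A) = 203 (H(A) = 219 - 1*16 = 219 - 16 = 203)
(H(h) + X(142, -37)) + o(461, 215) = (203 + 571) + (-4 + 2*461) = 774 + (-4 + 922) = 774 + 918 = 1692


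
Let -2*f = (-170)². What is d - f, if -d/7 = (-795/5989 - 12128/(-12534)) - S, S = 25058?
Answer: 134446374787/708171 ≈ 1.8985e+5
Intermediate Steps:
f = -14450 (f = -½*(-170)² = -½*28900 = -14450)
d = 124213303837/708171 (d = -7*((-795/5989 - 12128/(-12534)) - 1*25058) = -7*((-795*1/5989 - 12128*(-1/12534)) - 25058) = -7*((-15/113 + 6064/6267) - 25058) = -7*(591227/708171 - 25058) = -7*(-17744757691/708171) = 124213303837/708171 ≈ 1.7540e+5)
d - f = 124213303837/708171 - 1*(-14450) = 124213303837/708171 + 14450 = 134446374787/708171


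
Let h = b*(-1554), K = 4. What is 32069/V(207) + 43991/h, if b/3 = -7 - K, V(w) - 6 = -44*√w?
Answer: 107785039/285409971 - 352759*√23/33393 ≈ -50.285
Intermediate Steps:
V(w) = 6 - 44*√w
b = -33 (b = 3*(-7 - 1*4) = 3*(-7 - 4) = 3*(-11) = -33)
h = 51282 (h = -33*(-1554) = 51282)
32069/V(207) + 43991/h = 32069/(6 - 132*√23) + 43991/51282 = 43991/51282 + 32069/(6 - 132*√23)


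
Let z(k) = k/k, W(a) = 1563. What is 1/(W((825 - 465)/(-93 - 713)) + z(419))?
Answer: 1/1564 ≈ 0.00063939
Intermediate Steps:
z(k) = 1
1/(W((825 - 465)/(-93 - 713)) + z(419)) = 1/(1563 + 1) = 1/1564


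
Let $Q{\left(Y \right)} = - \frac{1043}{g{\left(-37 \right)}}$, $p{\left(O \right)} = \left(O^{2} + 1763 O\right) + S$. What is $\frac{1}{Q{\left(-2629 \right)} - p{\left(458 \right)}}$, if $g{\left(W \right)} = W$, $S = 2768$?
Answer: $- \frac{37}{37738439} \approx -9.8043 \cdot 10^{-7}$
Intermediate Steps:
$p{\left(O \right)} = 2768 + O^{2} + 1763 O$ ($p{\left(O \right)} = \left(O^{2} + 1763 O\right) + 2768 = 2768 + O^{2} + 1763 O$)
$Q{\left(Y \right)} = \frac{1043}{37}$ ($Q{\left(Y \right)} = - \frac{1043}{-37} = \left(-1043\right) \left(- \frac{1}{37}\right) = \frac{1043}{37}$)
$\frac{1}{Q{\left(-2629 \right)} - p{\left(458 \right)}} = \frac{1}{\frac{1043}{37} - \left(2768 + 458^{2} + 1763 \cdot 458\right)} = \frac{1}{\frac{1043}{37} - \left(2768 + 209764 + 807454\right)} = \frac{1}{\frac{1043}{37} - 1019986} = \frac{1}{- \frac{37738439}{37}} = - \frac{37}{37738439}$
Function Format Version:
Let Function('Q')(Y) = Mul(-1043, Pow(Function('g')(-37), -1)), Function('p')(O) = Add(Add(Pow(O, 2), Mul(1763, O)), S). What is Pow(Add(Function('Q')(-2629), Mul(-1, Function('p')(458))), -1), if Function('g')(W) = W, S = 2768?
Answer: Rational(-37, 37738439) ≈ -9.8043e-7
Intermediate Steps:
Function('p')(O) = Add(2768, Pow(O, 2), Mul(1763, O)) (Function('p')(O) = Add(Add(Pow(O, 2), Mul(1763, O)), 2768) = Add(2768, Pow(O, 2), Mul(1763, O)))
Function('Q')(Y) = Rational(1043, 37) (Function('Q')(Y) = Mul(-1043, Pow(-37, -1)) = Mul(-1043, Rational(-1, 37)) = Rational(1043, 37))
Pow(Add(Function('Q')(-2629), Mul(-1, Function('p')(458))), -1) = Pow(Add(Rational(1043, 37), Mul(-1, Add(2768, Pow(458, 2), Mul(1763, 458)))), -1) = Pow(Add(Rational(1043, 37), Mul(-1, Add(2768, 209764, 807454))), -1) = Pow(Add(Rational(1043, 37), Mul(-1, 1019986)), -1) = Pow(Add(Rational(1043, 37), -1019986), -1) = Pow(Rational(-37738439, 37), -1) = Rational(-37, 37738439)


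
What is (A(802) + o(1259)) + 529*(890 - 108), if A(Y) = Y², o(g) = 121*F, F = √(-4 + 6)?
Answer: 1056882 + 121*√2 ≈ 1.0571e+6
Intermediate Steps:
F = √2 ≈ 1.4142
o(g) = 121*√2
(A(802) + o(1259)) + 529*(890 - 108) = (802² + 121*√2) + 529*(890 - 108) = (643204 + 121*√2) + 529*782 = (643204 + 121*√2) + 413678 = 1056882 + 121*√2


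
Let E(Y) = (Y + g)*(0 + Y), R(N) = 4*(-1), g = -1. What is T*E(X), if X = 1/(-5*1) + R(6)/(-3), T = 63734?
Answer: 2166956/225 ≈ 9630.9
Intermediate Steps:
R(N) = -4
X = 17/15 (X = 1/(-5*1) - 4/(-3) = -1/5*1 - 4*(-1/3) = -1/5 + 4/3 = 17/15 ≈ 1.1333)
E(Y) = Y*(-1 + Y) (E(Y) = (Y - 1)*(0 + Y) = (-1 + Y)*Y = Y*(-1 + Y))
T*E(X) = 63734*(17*(-1 + 17/15)/15) = 63734*((17/15)*(2/15)) = 63734*(34/225) = 2166956/225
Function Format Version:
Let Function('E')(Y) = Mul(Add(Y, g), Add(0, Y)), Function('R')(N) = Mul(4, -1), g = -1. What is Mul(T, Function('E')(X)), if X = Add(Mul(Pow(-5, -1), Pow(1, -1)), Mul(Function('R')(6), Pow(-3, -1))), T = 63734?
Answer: Rational(2166956, 225) ≈ 9630.9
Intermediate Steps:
Function('R')(N) = -4
X = Rational(17, 15) (X = Add(Mul(Pow(-5, -1), Pow(1, -1)), Mul(-4, Pow(-3, -1))) = Add(Mul(Rational(-1, 5), 1), Mul(-4, Rational(-1, 3))) = Add(Rational(-1, 5), Rational(4, 3)) = Rational(17, 15) ≈ 1.1333)
Function('E')(Y) = Mul(Y, Add(-1, Y)) (Function('E')(Y) = Mul(Add(Y, -1), Add(0, Y)) = Mul(Add(-1, Y), Y) = Mul(Y, Add(-1, Y)))
Mul(T, Function('E')(X)) = Mul(63734, Mul(Rational(17, 15), Add(-1, Rational(17, 15)))) = Mul(63734, Mul(Rational(17, 15), Rational(2, 15))) = Mul(63734, Rational(34, 225)) = Rational(2166956, 225)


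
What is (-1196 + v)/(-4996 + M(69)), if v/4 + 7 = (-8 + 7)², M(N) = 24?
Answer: 305/1243 ≈ 0.24537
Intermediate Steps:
v = -24 (v = -28 + 4*(-8 + 7)² = -28 + 4*(-1)² = -28 + 4*1 = -28 + 4 = -24)
(-1196 + v)/(-4996 + M(69)) = (-1196 - 24)/(-4996 + 24) = -1220/(-4972) = -1220*(-1/4972) = 305/1243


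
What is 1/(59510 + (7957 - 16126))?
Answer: 1/51341 ≈ 1.9478e-5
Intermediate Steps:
1/(59510 + (7957 - 16126)) = 1/(59510 - 8169) = 1/51341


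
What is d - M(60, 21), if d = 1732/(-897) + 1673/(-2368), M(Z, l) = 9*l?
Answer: -407056201/2124096 ≈ -191.64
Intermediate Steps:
d = -5602057/2124096 (d = 1732*(-1/897) + 1673*(-1/2368) = -1732/897 - 1673/2368 = -5602057/2124096 ≈ -2.6374)
d - M(60, 21) = -5602057/2124096 - 9*21 = -5602057/2124096 - 1*189 = -5602057/2124096 - 189 = -407056201/2124096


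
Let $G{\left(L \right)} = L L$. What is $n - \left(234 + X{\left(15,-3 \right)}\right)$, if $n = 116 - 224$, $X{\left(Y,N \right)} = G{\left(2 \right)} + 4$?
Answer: $-350$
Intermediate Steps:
$G{\left(L \right)} = L^{2}$
$X{\left(Y,N \right)} = 8$ ($X{\left(Y,N \right)} = 2^{2} + 4 = 4 + 4 = 8$)
$n = -108$ ($n = 116 - 224 = -108$)
$n - \left(234 + X{\left(15,-3 \right)}\right) = -108 - \left(234 + 8\right) = -108 - 242 = -350$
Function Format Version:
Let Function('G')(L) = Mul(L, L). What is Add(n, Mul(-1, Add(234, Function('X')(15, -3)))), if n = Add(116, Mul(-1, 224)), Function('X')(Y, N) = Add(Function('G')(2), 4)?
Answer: -350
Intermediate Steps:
Function('G')(L) = Pow(L, 2)
Function('X')(Y, N) = 8 (Function('X')(Y, N) = Add(Pow(2, 2), 4) = Add(4, 4) = 8)
n = -108 (n = Add(116, -224) = -108)
Add(n, Mul(-1, Add(234, Function('X')(15, -3)))) = Add(-108, Mul(-1, Add(234, 8))) = Add(-108, Mul(-1, 242)) = Add(-108, -242) = -350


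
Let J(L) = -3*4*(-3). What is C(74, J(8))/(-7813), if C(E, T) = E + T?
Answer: -110/7813 ≈ -0.014079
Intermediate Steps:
J(L) = 36 (J(L) = -12*(-3) = 36)
C(74, J(8))/(-7813) = (74 + 36)/(-7813) = 110*(-1/7813) = -110/7813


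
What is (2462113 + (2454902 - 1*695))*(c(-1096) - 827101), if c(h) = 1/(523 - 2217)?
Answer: -3444150332965200/847 ≈ -4.0663e+12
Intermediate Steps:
c(h) = -1/1694 (c(h) = 1/(-1694) = -1/1694)
(2462113 + (2454902 - 1*695))*(c(-1096) - 827101) = (2462113 + (2454902 - 1*695))*(-1/1694 - 827101) = (2462113 + (2454902 - 695))*(-1401109095/1694) = (2462113 + 2454207)*(-1401109095/1694) = 4916320*(-1401109095/1694) = -3444150332965200/847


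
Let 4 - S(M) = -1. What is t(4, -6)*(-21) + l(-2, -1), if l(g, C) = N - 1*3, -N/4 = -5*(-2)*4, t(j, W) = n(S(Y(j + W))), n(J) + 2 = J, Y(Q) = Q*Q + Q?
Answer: -226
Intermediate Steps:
Y(Q) = Q + Q**2 (Y(Q) = Q**2 + Q = Q + Q**2)
S(M) = 5 (S(M) = 4 - 1*(-1) = 4 + 1 = 5)
n(J) = -2 + J
t(j, W) = 3 (t(j, W) = -2 + 5 = 3)
N = -160 (N = -4*(-5*(-2))*4 = -40*4 = -4*40 = -160)
l(g, C) = -163 (l(g, C) = -160 - 1*3 = -160 - 3 = -163)
t(4, -6)*(-21) + l(-2, -1) = 3*(-21) - 163 = -63 - 163 = -226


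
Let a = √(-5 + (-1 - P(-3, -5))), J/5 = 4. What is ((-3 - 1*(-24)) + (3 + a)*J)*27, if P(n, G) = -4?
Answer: 2187 + 540*I*√2 ≈ 2187.0 + 763.68*I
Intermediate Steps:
J = 20 (J = 5*4 = 20)
a = I*√2 (a = √(-5 + (-1 - 1*(-4))) = √(-5 + (-1 + 4)) = √(-5 + 3) = √(-2) = I*√2 ≈ 1.4142*I)
((-3 - 1*(-24)) + (3 + a)*J)*27 = ((-3 - 1*(-24)) + (3 + I*√2)*20)*27 = ((-3 + 24) + (60 + 20*I*√2))*27 = (21 + (60 + 20*I*√2))*27 = (81 + 20*I*√2)*27 = 2187 + 540*I*√2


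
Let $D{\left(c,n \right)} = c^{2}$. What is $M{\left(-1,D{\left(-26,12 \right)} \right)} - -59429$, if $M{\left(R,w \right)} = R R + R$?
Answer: $59429$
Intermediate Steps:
$M{\left(R,w \right)} = R + R^{2}$ ($M{\left(R,w \right)} = R^{2} + R = R + R^{2}$)
$M{\left(-1,D{\left(-26,12 \right)} \right)} - -59429 = - (1 - 1) - -59429 = \left(-1\right) 0 + 59429 = 0 + 59429 = 59429$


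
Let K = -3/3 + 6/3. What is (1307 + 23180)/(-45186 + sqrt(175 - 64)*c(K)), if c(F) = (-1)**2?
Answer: -368823194/680591495 - 24487*sqrt(111)/2041774485 ≈ -0.54204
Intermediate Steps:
K = 1 (K = -3*1/3 + 6*(1/3) = -1 + 2 = 1)
c(F) = 1
(1307 + 23180)/(-45186 + sqrt(175 - 64)*c(K)) = (1307 + 23180)/(-45186 + sqrt(175 - 64)*1) = 24487/(-45186 + sqrt(111)*1) = 24487/(-45186 + sqrt(111))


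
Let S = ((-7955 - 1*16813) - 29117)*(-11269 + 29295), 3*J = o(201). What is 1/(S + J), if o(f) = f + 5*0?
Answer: -1/971330943 ≈ -1.0295e-9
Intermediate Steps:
o(f) = f (o(f) = f + 0 = f)
J = 67 (J = (⅓)*201 = 67)
S = -971331010 (S = ((-7955 - 16813) - 29117)*18026 = (-24768 - 29117)*18026 = -53885*18026 = -971331010)
1/(S + J) = 1/(-971331010 + 67) = 1/(-971330943) = -1/971330943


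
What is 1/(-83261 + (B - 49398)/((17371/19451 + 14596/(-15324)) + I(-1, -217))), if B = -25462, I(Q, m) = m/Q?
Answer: -16165713079/1351551762896279 ≈ -1.1961e-5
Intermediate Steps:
1/(-83261 + (B - 49398)/((17371/19451 + 14596/(-15324)) + I(-1, -217))) = 1/(-83261 + (-25462 - 49398)/((17371/19451 + 14596/(-15324)) - 217/(-1))) = 1/(-83261 - 74860/((17371*(1/19451) + 14596*(-1/15324)) - 217*(-1))) = 1/(-83261 - 74860/((17371/19451 - 3649/3831) + 217)) = 1/(-83261 - 74860/(-4428398/74516781 + 217)) = 1/(-83261 - 74860/16165713079/74516781) = 1/(-83261 - 74860*74516781/16165713079) = 1/(-83261 - 5578326225660/16165713079) = 1/(-1351551762896279/16165713079) = -16165713079/1351551762896279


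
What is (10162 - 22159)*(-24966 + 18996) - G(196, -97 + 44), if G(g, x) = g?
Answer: 71621894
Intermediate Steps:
(10162 - 22159)*(-24966 + 18996) - G(196, -97 + 44) = (10162 - 22159)*(-24966 + 18996) - 1*196 = -11997*(-5970) - 196 = 71622090 - 196 = 71621894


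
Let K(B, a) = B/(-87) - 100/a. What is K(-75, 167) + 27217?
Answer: 131813206/4843 ≈ 27217.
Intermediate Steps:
K(B, a) = -100/a - B/87 (K(B, a) = B*(-1/87) - 100/a = -B/87 - 100/a = -100/a - B/87)
K(-75, 167) + 27217 = (-100/167 - 1/87*(-75)) + 27217 = (-100*1/167 + 25/29) + 27217 = (-100/167 + 25/29) + 27217 = 1275/4843 + 27217 = 131813206/4843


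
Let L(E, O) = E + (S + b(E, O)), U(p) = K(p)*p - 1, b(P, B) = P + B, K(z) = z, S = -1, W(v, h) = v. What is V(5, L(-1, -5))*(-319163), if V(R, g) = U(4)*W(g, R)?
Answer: 38299560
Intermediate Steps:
b(P, B) = B + P
U(p) = -1 + p² (U(p) = p*p - 1 = p² - 1 = -1 + p²)
L(E, O) = -1 + O + 2*E (L(E, O) = E + (-1 + (O + E)) = E + (-1 + (E + O)) = E + (-1 + E + O) = -1 + O + 2*E)
V(R, g) = 15*g (V(R, g) = (-1 + 4²)*g = (-1 + 16)*g = 15*g)
V(5, L(-1, -5))*(-319163) = (15*(-1 - 5 + 2*(-1)))*(-319163) = (15*(-1 - 5 - 2))*(-319163) = (15*(-8))*(-319163) = -120*(-319163) = 38299560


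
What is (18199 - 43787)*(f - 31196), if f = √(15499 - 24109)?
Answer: 798243248 - 25588*I*√8610 ≈ 7.9824e+8 - 2.3743e+6*I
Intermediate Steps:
f = I*√8610 (f = √(-8610) = I*√8610 ≈ 92.79*I)
(18199 - 43787)*(f - 31196) = (18199 - 43787)*(I*√8610 - 31196) = -25588*(-31196 + I*√8610) = 798243248 - 25588*I*√8610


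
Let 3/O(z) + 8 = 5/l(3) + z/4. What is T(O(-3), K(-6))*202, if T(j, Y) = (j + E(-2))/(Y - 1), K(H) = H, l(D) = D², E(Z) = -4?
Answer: 37168/295 ≈ 125.99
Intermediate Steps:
O(z) = 3/(-67/9 + z/4) (O(z) = 3/(-8 + (5/(3²) + z/4)) = 3/(-8 + (5/9 + z*(¼))) = 3/(-8 + (5*(⅑) + z/4)) = 3/(-8 + (5/9 + z/4)) = 3/(-67/9 + z/4))
T(j, Y) = (-4 + j)/(-1 + Y) (T(j, Y) = (j - 4)/(Y - 1) = (-4 + j)/(-1 + Y))
T(O(-3), K(-6))*202 = ((-4 + 108/(-268 + 9*(-3)))/(-1 - 6))*202 = ((-4 + 108/(-268 - 27))/(-7))*202 = -(-4 + 108/(-295))/7*202 = -(-4 + 108*(-1/295))/7*202 = -(-4 - 108/295)/7*202 = -⅐*(-1288/295)*202 = (184/295)*202 = 37168/295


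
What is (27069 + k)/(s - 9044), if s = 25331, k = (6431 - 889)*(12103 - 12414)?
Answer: -1696493/16287 ≈ -104.16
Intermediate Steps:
k = -1723562 (k = 5542*(-311) = -1723562)
(27069 + k)/(s - 9044) = (27069 - 1723562)/(25331 - 9044) = -1696493/16287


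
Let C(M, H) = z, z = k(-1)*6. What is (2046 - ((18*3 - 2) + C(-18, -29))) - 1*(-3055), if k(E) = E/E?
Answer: 5043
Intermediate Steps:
k(E) = 1
z = 6 (z = 1*6 = 6)
C(M, H) = 6
(2046 - ((18*3 - 2) + C(-18, -29))) - 1*(-3055) = (2046 - ((18*3 - 2) + 6)) - 1*(-3055) = (2046 - ((54 - 2) + 6)) + 3055 = (2046 - (52 + 6)) + 3055 = (2046 - 1*58) + 3055 = (2046 - 58) + 3055 = 1988 + 3055 = 5043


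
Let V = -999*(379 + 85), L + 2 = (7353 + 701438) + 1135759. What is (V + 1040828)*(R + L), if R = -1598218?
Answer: 142204338360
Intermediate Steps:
L = 1844548 (L = -2 + ((7353 + 701438) + 1135759) = -2 + (708791 + 1135759) = -2 + 1844550 = 1844548)
V = -463536 (V = -999*464 = -463536)
(V + 1040828)*(R + L) = (-463536 + 1040828)*(-1598218 + 1844548) = 577292*246330 = 142204338360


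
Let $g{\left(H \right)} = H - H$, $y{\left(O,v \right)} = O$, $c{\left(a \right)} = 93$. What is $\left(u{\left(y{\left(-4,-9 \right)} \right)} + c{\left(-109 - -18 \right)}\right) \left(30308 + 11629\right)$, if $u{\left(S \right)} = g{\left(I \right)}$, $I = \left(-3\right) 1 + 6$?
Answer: $3900141$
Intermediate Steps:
$I = 3$ ($I = -3 + 6 = 3$)
$g{\left(H \right)} = 0$
$u{\left(S \right)} = 0$
$\left(u{\left(y{\left(-4,-9 \right)} \right)} + c{\left(-109 - -18 \right)}\right) \left(30308 + 11629\right) = \left(0 + 93\right) \left(30308 + 11629\right) = 93 \cdot 41937 = 3900141$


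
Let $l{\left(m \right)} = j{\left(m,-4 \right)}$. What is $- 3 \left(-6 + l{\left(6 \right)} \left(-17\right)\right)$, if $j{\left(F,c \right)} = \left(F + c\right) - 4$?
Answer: $-84$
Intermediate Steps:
$j{\left(F,c \right)} = -4 + F + c$
$l{\left(m \right)} = -8 + m$ ($l{\left(m \right)} = -4 + m - 4 = -8 + m$)
$- 3 \left(-6 + l{\left(6 \right)} \left(-17\right)\right) = - 3 \left(-6 + \left(-8 + 6\right) \left(-17\right)\right) = - 3 \left(-6 - -34\right) = - 3 \left(-6 + 34\right) = \left(-3\right) 28 = -84$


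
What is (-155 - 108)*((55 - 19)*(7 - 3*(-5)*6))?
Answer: -918396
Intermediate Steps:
(-155 - 108)*((55 - 19)*(7 - 3*(-5)*6)) = -9468*(7 + 15*6) = -9468*(7 + 90) = -9468*97 = -263*3492 = -918396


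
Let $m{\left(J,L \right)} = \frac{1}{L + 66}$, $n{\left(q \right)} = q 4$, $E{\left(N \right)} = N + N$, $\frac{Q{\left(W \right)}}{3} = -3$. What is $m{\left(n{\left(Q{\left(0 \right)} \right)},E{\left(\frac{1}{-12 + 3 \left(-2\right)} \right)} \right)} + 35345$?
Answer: $\frac{20959594}{593} \approx 35345.0$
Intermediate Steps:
$Q{\left(W \right)} = -9$ ($Q{\left(W \right)} = 3 \left(-3\right) = -9$)
$E{\left(N \right)} = 2 N$
$n{\left(q \right)} = 4 q$
$m{\left(J,L \right)} = \frac{1}{66 + L}$
$m{\left(n{\left(Q{\left(0 \right)} \right)},E{\left(\frac{1}{-12 + 3 \left(-2\right)} \right)} \right)} + 35345 = \frac{1}{66 + \frac{2}{-12 + 3 \left(-2\right)}} + 35345 = \frac{1}{66 + \frac{2}{-12 - 6}} + 35345 = \frac{1}{66 + \frac{2}{-18}} + 35345 = \frac{1}{66 + 2 \left(- \frac{1}{18}\right)} + 35345 = \frac{1}{66 - \frac{1}{9}} + 35345 = \frac{1}{\frac{593}{9}} + 35345 = \frac{9}{593} + 35345 = \frac{20959594}{593}$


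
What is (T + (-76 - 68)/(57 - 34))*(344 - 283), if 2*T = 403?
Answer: 547841/46 ≈ 11910.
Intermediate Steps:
T = 403/2 (T = (½)*403 = 403/2 ≈ 201.50)
(T + (-76 - 68)/(57 - 34))*(344 - 283) = (403/2 + (-76 - 68)/(57 - 34))*(344 - 283) = (403/2 - 144/23)*61 = (8981/46)*61 = 547841/46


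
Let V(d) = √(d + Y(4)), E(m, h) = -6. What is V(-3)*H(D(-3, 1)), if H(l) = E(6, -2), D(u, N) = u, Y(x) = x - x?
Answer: -6*I*√3 ≈ -10.392*I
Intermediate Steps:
Y(x) = 0
H(l) = -6
V(d) = √d (V(d) = √(d + 0) = √d)
V(-3)*H(D(-3, 1)) = √(-3)*(-6) = (I*√3)*(-6) = -6*I*√3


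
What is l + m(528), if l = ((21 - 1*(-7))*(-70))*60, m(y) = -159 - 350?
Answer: -118109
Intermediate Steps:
m(y) = -509
l = -117600 (l = ((21 + 7)*(-70))*60 = (28*(-70))*60 = -1960*60 = -117600)
l + m(528) = -117600 - 509 = -118109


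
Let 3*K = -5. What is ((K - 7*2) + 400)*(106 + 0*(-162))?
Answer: 122218/3 ≈ 40739.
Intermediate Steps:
K = -5/3 (K = (1/3)*(-5) = -5/3 ≈ -1.6667)
((K - 7*2) + 400)*(106 + 0*(-162)) = ((-5/3 - 7*2) + 400)*(106 + 0*(-162)) = ((-5/3 - 14) + 400)*(106 + 0) = (-47/3 + 400)*106 = (1153/3)*106 = 122218/3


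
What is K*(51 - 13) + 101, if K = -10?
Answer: -279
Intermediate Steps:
K*(51 - 13) + 101 = -10*(51 - 13) + 101 = -10*38 + 101 = -380 + 101 = -279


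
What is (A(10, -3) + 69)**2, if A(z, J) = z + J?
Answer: 5776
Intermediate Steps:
A(z, J) = J + z
(A(10, -3) + 69)**2 = ((-3 + 10) + 69)**2 = (7 + 69)**2 = 76**2 = 5776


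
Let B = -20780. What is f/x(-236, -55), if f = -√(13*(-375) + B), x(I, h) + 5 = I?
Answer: I*√25655/241 ≈ 0.66461*I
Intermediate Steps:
x(I, h) = -5 + I
f = -I*√25655 (f = -√(13*(-375) - 20780) = -√(-4875 - 20780) = -√(-25655) = -I*√25655 ≈ -160.17*I)
f/x(-236, -55) = (-I*√25655)/(-5 - 236) = -I*√25655/(-241) = -I*√25655*(-1/241) = I*√25655/241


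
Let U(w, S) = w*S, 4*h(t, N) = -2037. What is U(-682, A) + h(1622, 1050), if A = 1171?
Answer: -3196525/4 ≈ -7.9913e+5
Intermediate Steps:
h(t, N) = -2037/4 (h(t, N) = (¼)*(-2037) = -2037/4)
U(w, S) = S*w
U(-682, A) + h(1622, 1050) = 1171*(-682) - 2037/4 = -798622 - 2037/4 = -3196525/4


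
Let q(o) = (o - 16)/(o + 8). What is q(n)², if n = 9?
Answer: 49/289 ≈ 0.16955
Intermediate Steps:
q(o) = (-16 + o)/(8 + o)
q(n)² = ((-16 + 9)/(8 + 9))² = (-7/17)² = 49/289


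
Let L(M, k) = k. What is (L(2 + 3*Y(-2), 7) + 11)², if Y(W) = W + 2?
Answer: 324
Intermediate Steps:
Y(W) = 2 + W
(L(2 + 3*Y(-2), 7) + 11)² = (7 + 11)² = 18² = 324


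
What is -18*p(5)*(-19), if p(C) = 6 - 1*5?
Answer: 342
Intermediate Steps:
p(C) = 1 (p(C) = 6 - 5 = 1)
-18*p(5)*(-19) = -18*1*(-19) = -18*(-19) = 342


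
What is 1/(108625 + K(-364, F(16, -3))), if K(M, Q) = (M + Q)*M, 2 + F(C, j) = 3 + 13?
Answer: 1/236025 ≈ 4.2368e-6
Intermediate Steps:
F(C, j) = 14 (F(C, j) = -2 + (3 + 13) = -2 + 16 = 14)
K(M, Q) = M*(M + Q)
1/(108625 + K(-364, F(16, -3))) = 1/(108625 - 364*(-364 + 14)) = 1/(108625 - 364*(-350)) = 1/(108625 + 127400) = 1/236025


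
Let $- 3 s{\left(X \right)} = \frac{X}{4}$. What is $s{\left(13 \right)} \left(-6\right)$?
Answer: $\frac{13}{2} \approx 6.5$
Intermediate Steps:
$s{\left(X \right)} = - \frac{X}{12}$ ($s{\left(X \right)} = - \frac{X \frac{1}{4}}{3} = - \frac{\frac{1}{4} X}{3} = - \frac{X}{12}$)
$s{\left(13 \right)} \left(-6\right) = \left(- \frac{1}{12}\right) 13 \left(-6\right) = \left(- \frac{13}{12}\right) \left(-6\right) = \frac{13}{2}$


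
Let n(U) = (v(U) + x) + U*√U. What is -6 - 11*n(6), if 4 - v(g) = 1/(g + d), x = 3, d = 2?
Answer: -653/8 - 66*√6 ≈ -243.29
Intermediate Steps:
v(g) = 4 - 1/(2 + g) (v(g) = 4 - 1/(g + 2) = 4 - 1/(2 + g))
n(U) = 3 + U^(3/2) + (7 + 4*U)/(2 + U) (n(U) = ((7 + 4*U)/(2 + U) + 3) + U*√U = (3 + (7 + 4*U)/(2 + U)) + U^(3/2) = 3 + U^(3/2) + (7 + 4*U)/(2 + U))
-6 - 11*n(6) = -6 - 11*(7 + 4*6 + (2 + 6)*(3 + 6^(3/2)))/(2 + 6) = -6 - 11*(7 + 24 + 8*(3 + 6*√6))/8 = -6 - 11*(7 + 24 + (24 + 48*√6))/8 = -6 - 11*(55 + 48*√6)/8 = -6 - 11*(55/8 + 6*√6) = -6 + (-605/8 - 66*√6) = -653/8 - 66*√6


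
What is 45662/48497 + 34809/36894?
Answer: 1124261967/596416106 ≈ 1.8850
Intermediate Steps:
45662/48497 + 34809/36894 = 45662*(1/48497) + 34809*(1/36894) = 45662/48497 + 11603/12298 = 1124261967/596416106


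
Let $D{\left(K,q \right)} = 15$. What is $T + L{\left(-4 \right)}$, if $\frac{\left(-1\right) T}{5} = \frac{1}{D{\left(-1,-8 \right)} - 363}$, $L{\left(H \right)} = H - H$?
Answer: $\frac{5}{348} \approx 0.014368$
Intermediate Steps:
$L{\left(H \right)} = 0$
$T = \frac{5}{348}$ ($T = - \frac{5}{15 - 363} = - \frac{5}{-348} = \left(-5\right) \left(- \frac{1}{348}\right) = \frac{5}{348} \approx 0.014368$)
$T + L{\left(-4 \right)} = \frac{5}{348} + 0 = \frac{5}{348}$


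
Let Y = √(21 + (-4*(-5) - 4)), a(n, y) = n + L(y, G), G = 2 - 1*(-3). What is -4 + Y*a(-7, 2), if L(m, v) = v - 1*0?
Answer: -4 - 2*√37 ≈ -16.166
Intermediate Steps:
G = 5 (G = 2 + 3 = 5)
L(m, v) = v (L(m, v) = v + 0 = v)
a(n, y) = 5 + n (a(n, y) = n + 5 = 5 + n)
Y = √37 (Y = √(21 + (20 - 4)) = √(21 + 16) = √37 ≈ 6.0828)
-4 + Y*a(-7, 2) = -4 + √37*(5 - 7) = -4 + √37*(-2) = -4 - 2*√37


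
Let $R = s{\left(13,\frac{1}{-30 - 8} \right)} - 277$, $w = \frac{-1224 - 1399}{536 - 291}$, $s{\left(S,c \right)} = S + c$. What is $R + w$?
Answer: $- \frac{2557759}{9310} \approx -274.73$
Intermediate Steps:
$w = - \frac{2623}{245} \approx -10.706$
$R = - \frac{10033}{38}$ ($R = \left(13 + \frac{1}{-30 - 8}\right) - 277 = \left(13 + \frac{1}{-38}\right) - 277 = \left(13 - \frac{1}{38}\right) - 277 = \frac{493}{38} - 277 = - \frac{10033}{38} \approx -264.03$)
$R + w = - \frac{10033}{38} - \frac{2623}{245} = - \frac{2557759}{9310}$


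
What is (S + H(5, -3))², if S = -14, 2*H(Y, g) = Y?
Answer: 529/4 ≈ 132.25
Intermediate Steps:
H(Y, g) = Y/2
(S + H(5, -3))² = (-14 + (½)*5)² = (-14 + 5/2)² = (-23/2)² = 529/4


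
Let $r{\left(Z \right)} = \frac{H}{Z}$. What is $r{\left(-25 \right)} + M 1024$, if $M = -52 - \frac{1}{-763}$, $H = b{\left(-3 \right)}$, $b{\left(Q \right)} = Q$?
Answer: $- \frac{1015677711}{19075} \approx -53247.0$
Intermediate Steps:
$H = -3$
$M = - \frac{39675}{763}$ ($M = -52 - - \frac{1}{763} = -52 + \frac{1}{763} = - \frac{39675}{763} \approx -51.999$)
$r{\left(Z \right)} = - \frac{3}{Z}$
$r{\left(-25 \right)} + M 1024 = - \frac{3}{-25} - \frac{40627200}{763} = \left(-3\right) \left(- \frac{1}{25}\right) - \frac{40627200}{763} = \frac{3}{25} - \frac{40627200}{763} = - \frac{1015677711}{19075}$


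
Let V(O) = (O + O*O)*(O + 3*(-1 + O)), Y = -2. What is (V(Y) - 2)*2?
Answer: -48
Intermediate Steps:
V(O) = (-3 + 4*O)*(O + O²) (V(O) = (O + O²)*(O + (-3 + 3*O)) = (O + O²)*(-3 + 4*O) = (-3 + 4*O)*(O + O²))
(V(Y) - 2)*2 = (-2*(-3 - 2 + 4*(-2)²) - 2)*2 = (-2*(-3 - 2 + 4*4) - 2)*2 = (-2*(-3 - 2 + 16) - 2)*2 = (-2*11 - 2)*2 = (-22 - 2)*2 = -24*2 = -48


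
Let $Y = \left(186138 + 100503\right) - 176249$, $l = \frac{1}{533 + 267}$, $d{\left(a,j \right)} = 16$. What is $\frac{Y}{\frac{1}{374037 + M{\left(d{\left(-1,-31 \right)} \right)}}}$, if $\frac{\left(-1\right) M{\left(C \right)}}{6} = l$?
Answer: $\frac{2064534583803}{50} \approx 4.1291 \cdot 10^{10}$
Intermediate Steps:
$l = \frac{1}{800} \approx 0.00125$
$M{\left(C \right)} = - \frac{3}{400}$ ($M{\left(C \right)} = \left(-6\right) \frac{1}{800} = - \frac{3}{400}$)
$Y = 110392$ ($Y = 286641 - 176249 = 110392$)
$\frac{Y}{\frac{1}{374037 + M{\left(d{\left(-1,-31 \right)} \right)}}} = \frac{110392}{\frac{1}{374037 - \frac{3}{400}}} = \frac{110392}{\frac{1}{\frac{149614797}{400}}} = \frac{110392}{\frac{400}{149614797}} = 110392 \cdot \frac{149614797}{400} = \frac{2064534583803}{50}$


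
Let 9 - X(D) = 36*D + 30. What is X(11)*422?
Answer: -175974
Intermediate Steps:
X(D) = -21 - 36*D (X(D) = 9 - (36*D + 30) = 9 - (30 + 36*D) = 9 + (-30 - 36*D) = -21 - 36*D)
X(11)*422 = (-21 - 36*11)*422 = (-21 - 396)*422 = -417*422 = -175974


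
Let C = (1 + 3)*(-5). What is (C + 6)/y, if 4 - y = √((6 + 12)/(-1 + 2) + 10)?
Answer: 14/3 + 7*√7/3 ≈ 10.840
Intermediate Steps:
y = 4 - 2*√7 (y = 4 - √((6 + 12)/(-1 + 2) + 10) = 4 - √(18/1 + 10) = 4 - √(18*1 + 10) = 4 - √(18 + 10) = 4 - √28 = 4 - 2*√7 ≈ -1.2915)
C = -20 (C = 4*(-5) = -20)
(C + 6)/y = (-20 + 6)/(4 - 2*√7) = -14/(4 - 2*√7)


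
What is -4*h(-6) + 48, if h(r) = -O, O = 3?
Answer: 60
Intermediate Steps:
h(r) = -3 (h(r) = -1*3 = -3)
-4*h(-6) + 48 = -4*(-3) + 48 = 12 + 48 = 60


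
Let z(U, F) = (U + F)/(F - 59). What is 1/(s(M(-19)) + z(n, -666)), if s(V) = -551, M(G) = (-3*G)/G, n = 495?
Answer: -725/399304 ≈ -0.0018157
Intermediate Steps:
M(G) = -3
z(U, F) = (F + U)/(-59 + F)
1/(s(M(-19)) + z(n, -666)) = 1/(-551 + (-666 + 495)/(-59 - 666)) = 1/(-551 - 171/(-725)) = 1/(-551 - 1/725*(-171)) = 1/(-551 + 171/725) = 1/(-399304/725) = -725/399304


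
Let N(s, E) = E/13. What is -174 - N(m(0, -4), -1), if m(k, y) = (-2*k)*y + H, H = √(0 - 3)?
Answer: -2261/13 ≈ -173.92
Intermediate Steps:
H = I*√3 (H = √(-3) = I*√3 ≈ 1.732*I)
m(k, y) = I*√3 - 2*k*y (m(k, y) = (-2*k)*y + I*√3 = -2*k*y + I*√3 = I*√3 - 2*k*y)
N(s, E) = E/13 (N(s, E) = E*(1/13) = E/13)
-174 - N(m(0, -4), -1) = -174 - (-1)/13 = -174 - 1*(-1/13) = -174 + 1/13 = -2261/13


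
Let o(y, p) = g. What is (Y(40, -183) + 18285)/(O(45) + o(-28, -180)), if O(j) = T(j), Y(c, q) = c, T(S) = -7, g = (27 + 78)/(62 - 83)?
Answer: -18325/12 ≈ -1527.1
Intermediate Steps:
g = -5 (g = 105/(-21) = 105*(-1/21) = -5)
O(j) = -7
o(y, p) = -5
(Y(40, -183) + 18285)/(O(45) + o(-28, -180)) = (40 + 18285)/(-7 - 5) = 18325/(-12) = 18325*(-1/12) = -18325/12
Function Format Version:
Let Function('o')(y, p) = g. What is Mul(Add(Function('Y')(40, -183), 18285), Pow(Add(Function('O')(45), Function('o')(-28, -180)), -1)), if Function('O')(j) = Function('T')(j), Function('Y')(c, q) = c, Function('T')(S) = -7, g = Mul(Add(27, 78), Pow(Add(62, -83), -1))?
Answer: Rational(-18325, 12) ≈ -1527.1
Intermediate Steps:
g = -5 (g = Mul(105, Pow(-21, -1)) = Mul(105, Rational(-1, 21)) = -5)
Function('O')(j) = -7
Function('o')(y, p) = -5
Mul(Add(Function('Y')(40, -183), 18285), Pow(Add(Function('O')(45), Function('o')(-28, -180)), -1)) = Mul(Add(40, 18285), Pow(Add(-7, -5), -1)) = Mul(18325, Pow(-12, -1)) = Mul(18325, Rational(-1, 12)) = Rational(-18325, 12)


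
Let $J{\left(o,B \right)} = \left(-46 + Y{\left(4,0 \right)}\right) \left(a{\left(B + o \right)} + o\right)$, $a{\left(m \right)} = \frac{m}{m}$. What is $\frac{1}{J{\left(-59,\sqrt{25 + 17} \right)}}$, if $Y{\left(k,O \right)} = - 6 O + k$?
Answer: $\frac{1}{2436} \approx 0.00041051$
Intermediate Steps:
$Y{\left(k,O \right)} = k - 6 O$
$a{\left(m \right)} = 1$
$J{\left(o,B \right)} = -42 - 42 o$ ($J{\left(o,B \right)} = \left(-46 + \left(4 - 0\right)\right) \left(1 + o\right) = \left(-46 + \left(4 + 0\right)\right) \left(1 + o\right) = \left(-46 + 4\right) \left(1 + o\right) = - 42 \left(1 + o\right) = -42 - 42 o$)
$\frac{1}{J{\left(-59,\sqrt{25 + 17} \right)}} = \frac{1}{-42 - -2478} = \frac{1}{-42 + 2478} = \frac{1}{2436}$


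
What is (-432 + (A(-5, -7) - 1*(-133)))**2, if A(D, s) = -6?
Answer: 93025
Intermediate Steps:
(-432 + (A(-5, -7) - 1*(-133)))**2 = (-432 + (-6 - 1*(-133)))**2 = (-432 + (-6 + 133))**2 = (-432 + 127)**2 = (-305)**2 = 93025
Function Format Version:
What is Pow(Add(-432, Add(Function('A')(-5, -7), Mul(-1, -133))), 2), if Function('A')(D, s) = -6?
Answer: 93025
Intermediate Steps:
Pow(Add(-432, Add(Function('A')(-5, -7), Mul(-1, -133))), 2) = Pow(Add(-432, Add(-6, Mul(-1, -133))), 2) = Pow(Add(-432, Add(-6, 133)), 2) = Pow(Add(-432, 127), 2) = Pow(-305, 2) = 93025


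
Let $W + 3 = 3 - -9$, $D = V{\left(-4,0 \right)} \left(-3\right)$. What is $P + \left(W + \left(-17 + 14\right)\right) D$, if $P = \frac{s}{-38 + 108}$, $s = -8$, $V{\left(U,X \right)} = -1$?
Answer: $\frac{626}{35} \approx 17.886$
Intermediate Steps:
$D = 3$ ($D = \left(-1\right) \left(-3\right) = 3$)
$W = 9$ ($W = -3 + \left(3 - -9\right) = -3 + \left(3 + 9\right) = -3 + 12 = 9$)
$P = - \frac{4}{35}$ ($P = \frac{1}{-38 + 108} \left(-8\right) = \frac{1}{70} \left(-8\right) = - \frac{4}{35} \approx -0.11429$)
$P + \left(W + \left(-17 + 14\right)\right) D = - \frac{4}{35} + \left(9 + \left(-17 + 14\right)\right) 3 = - \frac{4}{35} + \left(9 - 3\right) 3 = - \frac{4}{35} + 6 \cdot 3 = - \frac{4}{35} + 18 = \frac{626}{35}$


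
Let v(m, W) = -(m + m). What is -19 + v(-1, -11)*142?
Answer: 265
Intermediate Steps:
v(m, W) = -2*m
-19 + v(-1, -11)*142 = -19 - 2*(-1)*142 = -19 + 2*142 = -19 + 284 = 265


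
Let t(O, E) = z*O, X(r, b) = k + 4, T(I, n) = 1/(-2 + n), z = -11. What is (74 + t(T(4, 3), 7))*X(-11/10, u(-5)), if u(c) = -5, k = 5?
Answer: 567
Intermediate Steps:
X(r, b) = 9 (X(r, b) = 5 + 4 = 9)
t(O, E) = -11*O
(74 + t(T(4, 3), 7))*X(-11/10, u(-5)) = (74 - 11/(-2 + 3))*9 = (74 - 11/1)*9 = (74 - 11*1)*9 = (74 - 11)*9 = 63*9 = 567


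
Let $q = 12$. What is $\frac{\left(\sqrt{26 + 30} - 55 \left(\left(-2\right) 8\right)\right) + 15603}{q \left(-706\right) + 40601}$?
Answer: $\frac{16483}{32129} + \frac{2 \sqrt{14}}{32129} \approx 0.51326$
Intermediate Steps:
$\frac{\left(\sqrt{26 + 30} - 55 \left(\left(-2\right) 8\right)\right) + 15603}{q \left(-706\right) + 40601} = \frac{\left(\sqrt{26 + 30} - 55 \left(\left(-2\right) 8\right)\right) + 15603}{12 \left(-706\right) + 40601} = \frac{\left(\sqrt{56} - -880\right) + 15603}{-8472 + 40601} = \frac{\left(2 \sqrt{14} + 880\right) + 15603}{32129} = \left(\left(880 + 2 \sqrt{14}\right) + 15603\right) \frac{1}{32129} = \left(16483 + 2 \sqrt{14}\right) \frac{1}{32129} = \frac{16483}{32129} + \frac{2 \sqrt{14}}{32129}$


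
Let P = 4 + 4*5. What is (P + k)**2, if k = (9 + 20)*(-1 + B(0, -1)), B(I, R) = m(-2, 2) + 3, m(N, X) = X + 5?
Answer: 81225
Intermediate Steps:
m(N, X) = 5 + X
B(I, R) = 10 (B(I, R) = (5 + 2) + 3 = 7 + 3 = 10)
k = 261 (k = (9 + 20)*(-1 + 10) = 29*9 = 261)
P = 24 (P = 4 + 20 = 24)
(P + k)**2 = (24 + 261)**2 = 285**2 = 81225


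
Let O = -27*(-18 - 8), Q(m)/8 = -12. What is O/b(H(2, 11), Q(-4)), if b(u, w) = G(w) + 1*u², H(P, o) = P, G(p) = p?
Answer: -351/46 ≈ -7.6304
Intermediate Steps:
Q(m) = -96 (Q(m) = 8*(-12) = -96)
O = 702 (O = -27*(-26) = 702)
b(u, w) = w + u² (b(u, w) = w + 1*u² = w + u²)
O/b(H(2, 11), Q(-4)) = 702/(-96 + 2²) = 702/(-96 + 4) = 702/(-92) = 702*(-1/92) = -351/46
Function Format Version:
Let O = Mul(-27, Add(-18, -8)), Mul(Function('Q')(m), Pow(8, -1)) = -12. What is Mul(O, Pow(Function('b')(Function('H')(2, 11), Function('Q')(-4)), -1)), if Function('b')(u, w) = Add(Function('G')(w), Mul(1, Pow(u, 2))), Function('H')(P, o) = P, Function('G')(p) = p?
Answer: Rational(-351, 46) ≈ -7.6304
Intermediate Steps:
Function('Q')(m) = -96 (Function('Q')(m) = Mul(8, -12) = -96)
O = 702 (O = Mul(-27, -26) = 702)
Function('b')(u, w) = Add(w, Pow(u, 2)) (Function('b')(u, w) = Add(w, Mul(1, Pow(u, 2))) = Add(w, Pow(u, 2)))
Mul(O, Pow(Function('b')(Function('H')(2, 11), Function('Q')(-4)), -1)) = Mul(702, Pow(Add(-96, Pow(2, 2)), -1)) = Mul(702, Pow(Add(-96, 4), -1)) = Mul(702, Pow(-92, -1)) = Mul(702, Rational(-1, 92)) = Rational(-351, 46)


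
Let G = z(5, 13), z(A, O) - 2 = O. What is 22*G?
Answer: 330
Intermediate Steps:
z(A, O) = 2 + O
G = 15 (G = 2 + 13 = 15)
22*G = 22*15 = 330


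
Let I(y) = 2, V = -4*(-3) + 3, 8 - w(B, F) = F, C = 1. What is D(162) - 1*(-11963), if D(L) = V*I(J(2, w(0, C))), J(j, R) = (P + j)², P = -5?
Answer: 11993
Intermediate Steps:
w(B, F) = 8 - F
J(j, R) = (-5 + j)²
V = 15 (V = 12 + 3 = 15)
D(L) = 30 (D(L) = 15*2 = 30)
D(162) - 1*(-11963) = 30 - 1*(-11963) = 30 + 11963 = 11993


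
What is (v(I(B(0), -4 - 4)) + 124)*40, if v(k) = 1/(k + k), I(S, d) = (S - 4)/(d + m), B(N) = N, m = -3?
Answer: 5015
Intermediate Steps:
I(S, d) = (-4 + S)/(-3 + d) (I(S, d) = (S - 4)/(d - 3) = (-4 + S)/(-3 + d))
v(k) = 1/(2*k)
(v(I(B(0), -4 - 4)) + 124)*40 = (1/(2*(((-4 + 0)/(-3 + (-4 - 4))))) + 124)*40 = (1/(2*((-4/(-3 - 8)))) + 124)*40 = (1/(2*((-4/(-11)))) + 124)*40 = (1/(2*((-1/11*(-4)))) + 124)*40 = (1/(2*(4/11)) + 124)*40 = ((½)*(11/4) + 124)*40 = (11/8 + 124)*40 = (1003/8)*40 = 5015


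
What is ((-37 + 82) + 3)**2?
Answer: 2304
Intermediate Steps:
((-37 + 82) + 3)**2 = (45 + 3)**2 = 48**2 = 2304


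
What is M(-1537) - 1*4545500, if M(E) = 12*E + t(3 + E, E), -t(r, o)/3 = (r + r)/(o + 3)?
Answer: -4563950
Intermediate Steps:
t(r, o) = -6*r/(3 + o) (t(r, o) = -3*(r + r)/(o + 3) = -3*2*r/(3 + o) = -6*r/(3 + o))
M(E) = -6 + 12*E (M(E) = 12*E - 6*(3 + E)/(3 + E) = 12*E - 6 = -6 + 12*E)
M(-1537) - 1*4545500 = (-6 + 12*(-1537)) - 1*4545500 = (-6 - 18444) - 4545500 = -18450 - 4545500 = -4563950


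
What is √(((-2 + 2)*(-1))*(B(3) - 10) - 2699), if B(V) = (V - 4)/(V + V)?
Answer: I*√2699 ≈ 51.952*I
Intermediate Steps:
B(V) = (-4 + V)/(2*V) (B(V) = (-4 + V)/((2*V)) = (-4 + V)*(1/(2*V)) = (-4 + V)/(2*V))
√(((-2 + 2)*(-1))*(B(3) - 10) - 2699) = √(((-2 + 2)*(-1))*((½)*(-4 + 3)/3 - 10) - 2699) = √((0*(-1))*((½)*(⅓)*(-1) - 10) - 2699) = √(0*(-⅙ - 10) - 2699) = √(0*(-61/6) - 2699) = √(0 - 2699) = √(-2699) = I*√2699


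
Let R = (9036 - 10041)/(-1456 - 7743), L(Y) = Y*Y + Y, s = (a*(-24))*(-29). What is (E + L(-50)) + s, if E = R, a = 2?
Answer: 35343563/9199 ≈ 3842.1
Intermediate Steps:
s = 1392 (s = (2*(-24))*(-29) = -48*(-29) = 1392)
L(Y) = Y + Y² (L(Y) = Y² + Y = Y + Y²)
R = 1005/9199 (R = -1005/(-9199) = -1005*(-1/9199) = 1005/9199 ≈ 0.10925)
E = 1005/9199 ≈ 0.10925
(E + L(-50)) + s = (1005/9199 - 50*(1 - 50)) + 1392 = (1005/9199 - 50*(-49)) + 1392 = (1005/9199 + 2450) + 1392 = 22538555/9199 + 1392 = 35343563/9199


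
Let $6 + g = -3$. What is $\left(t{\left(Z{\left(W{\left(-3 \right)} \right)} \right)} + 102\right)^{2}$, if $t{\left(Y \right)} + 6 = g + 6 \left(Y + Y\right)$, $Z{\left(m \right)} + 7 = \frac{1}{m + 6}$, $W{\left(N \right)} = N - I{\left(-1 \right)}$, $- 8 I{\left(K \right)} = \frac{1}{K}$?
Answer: $\frac{27225}{529} \approx 51.465$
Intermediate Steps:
$I{\left(K \right)} = - \frac{1}{8 K}$
$W{\left(N \right)} = - \frac{1}{8} + N$ ($W{\left(N \right)} = N - - \frac{1}{8 \left(-1\right)} = N - \left(- \frac{1}{8}\right) \left(-1\right) = N - \frac{1}{8} = - \frac{1}{8} + N$)
$Z{\left(m \right)} = -7 + \frac{1}{6 + m}$ ($Z{\left(m \right)} = -7 + \frac{1}{m + 6} = -7 + \frac{1}{6 + m}$)
$g = -9$ ($g = -6 - 3 = -9$)
$t{\left(Y \right)} = -15 + 12 Y$ ($t{\left(Y \right)} = -6 + \left(-9 + 6 \left(Y + Y\right)\right) = -6 + \left(-9 + 6 \cdot 2 Y\right) = -6 + \left(-9 + 12 Y\right) = -15 + 12 Y$)
$\left(t{\left(Z{\left(W{\left(-3 \right)} \right)} \right)} + 102\right)^{2} = \left(\left(-15 + 12 \frac{-41 - 7 \left(- \frac{1}{8} - 3\right)}{6 - \frac{25}{8}}\right) + 102\right)^{2} = \left(\left(-15 + 12 \frac{-41 - - \frac{175}{8}}{6 - \frac{25}{8}}\right) + 102\right)^{2} = \left(\left(-15 + 12 \frac{-41 + \frac{175}{8}}{\frac{23}{8}}\right) + 102\right)^{2} = \left(\left(-15 + 12 \cdot \frac{8}{23} \left(- \frac{153}{8}\right)\right) + 102\right)^{2} = \left(\left(-15 + 12 \left(- \frac{153}{23}\right)\right) + 102\right)^{2} = \left(\left(-15 - \frac{1836}{23}\right) + 102\right)^{2} = \left(- \frac{2181}{23} + 102\right)^{2} = \left(\frac{165}{23}\right)^{2} = \frac{27225}{529}$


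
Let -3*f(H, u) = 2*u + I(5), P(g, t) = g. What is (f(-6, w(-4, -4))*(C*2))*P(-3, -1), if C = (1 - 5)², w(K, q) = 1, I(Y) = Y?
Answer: 224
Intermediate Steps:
C = 16 (C = (-4)² = 16)
f(H, u) = -5/3 - 2*u/3 (f(H, u) = -(2*u + 5)/3 = -(5 + 2*u)/3 = -5/3 - 2*u/3)
(f(-6, w(-4, -4))*(C*2))*P(-3, -1) = ((-5/3 - ⅔*1)*(16*2))*(-3) = ((-5/3 - ⅔)*32)*(-3) = -7/3*32*(-3) = -224/3*(-3) = 224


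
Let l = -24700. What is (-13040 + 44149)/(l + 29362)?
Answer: 31109/4662 ≈ 6.6729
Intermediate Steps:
(-13040 + 44149)/(l + 29362) = (-13040 + 44149)/(-24700 + 29362) = 31109/4662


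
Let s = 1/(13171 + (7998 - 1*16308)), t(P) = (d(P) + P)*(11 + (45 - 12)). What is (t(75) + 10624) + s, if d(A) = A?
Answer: 83725865/4861 ≈ 17224.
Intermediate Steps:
t(P) = 88*P (t(P) = (P + P)*(11 + (45 - 12)) = (2*P)*(11 + 33) = (2*P)*44 = 88*P)
s = 1/4861 (s = 1/(13171 + (7998 - 16308)) = 1/(13171 - 8310) = 1/4861 ≈ 0.00020572)
(t(75) + 10624) + s = (88*75 + 10624) + 1/4861 = (6600 + 10624) + 1/4861 = 17224 + 1/4861 = 83725865/4861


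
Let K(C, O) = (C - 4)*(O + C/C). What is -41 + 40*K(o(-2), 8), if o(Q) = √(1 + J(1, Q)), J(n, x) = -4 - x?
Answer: -1481 + 360*I ≈ -1481.0 + 360.0*I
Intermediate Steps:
o(Q) = √(-3 - Q) (o(Q) = √(1 + (-4 - Q)) = √(-3 - Q))
K(C, O) = (1 + O)*(-4 + C) (K(C, O) = (-4 + C)*(O + 1) = (-4 + C)*(1 + O) = (1 + O)*(-4 + C))
-41 + 40*K(o(-2), 8) = -41 + 40*(-4 + √(-3 - 1*(-2)) - 4*8 + √(-3 - 1*(-2))*8) = -41 + 40*(-4 + √(-3 + 2) - 32 + √(-3 + 2)*8) = -41 + 40*(-4 + √(-1) - 32 + √(-1)*8) = -41 + 40*(-4 + I - 32 + I*8) = -41 + 40*(-4 + I - 32 + 8*I) = -41 + 40*(-36 + 9*I) = -41 + (-1440 + 360*I) = -1481 + 360*I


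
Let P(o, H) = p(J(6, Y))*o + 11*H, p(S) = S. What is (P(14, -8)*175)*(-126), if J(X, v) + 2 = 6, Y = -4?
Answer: 705600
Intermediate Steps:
J(X, v) = 4 (J(X, v) = -2 + 6 = 4)
P(o, H) = 4*o + 11*H
(P(14, -8)*175)*(-126) = ((4*14 + 11*(-8))*175)*(-126) = ((56 - 88)*175)*(-126) = -32*175*(-126) = -5600*(-126) = 705600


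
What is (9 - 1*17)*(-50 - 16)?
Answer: 528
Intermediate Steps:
(9 - 1*17)*(-50 - 16) = (9 - 17)*(-66) = -8*(-66) = 528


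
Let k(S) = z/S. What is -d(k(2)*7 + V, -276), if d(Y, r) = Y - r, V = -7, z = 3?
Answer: -559/2 ≈ -279.50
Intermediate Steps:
k(S) = 3/S
-d(k(2)*7 + V, -276) = -(((3/2)*7 - 7) - 1*(-276)) = -(((3*(½))*7 - 7) + 276) = -(((3/2)*7 - 7) + 276) = -((21/2 - 7) + 276) = -(7/2 + 276) = -1*559/2 = -559/2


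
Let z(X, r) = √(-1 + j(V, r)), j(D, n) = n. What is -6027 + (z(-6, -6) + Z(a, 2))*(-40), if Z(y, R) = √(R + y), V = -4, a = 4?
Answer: -6027 - 40*√6 - 40*I*√7 ≈ -6125.0 - 105.83*I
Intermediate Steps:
z(X, r) = √(-1 + r)
-6027 + (z(-6, -6) + Z(a, 2))*(-40) = -6027 + (√(-1 - 6) + √(2 + 4))*(-40) = -6027 + (√(-7) + √6)*(-40) = -6027 + (I*√7 + √6)*(-40) = -6027 + (√6 + I*√7)*(-40) = -6027 + (-40*√6 - 40*I*√7) = -6027 - 40*√6 - 40*I*√7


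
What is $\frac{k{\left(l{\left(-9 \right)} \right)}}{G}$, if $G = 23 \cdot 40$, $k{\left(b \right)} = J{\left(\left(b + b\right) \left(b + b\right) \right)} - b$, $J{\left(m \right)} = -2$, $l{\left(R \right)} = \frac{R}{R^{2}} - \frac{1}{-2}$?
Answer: $- \frac{43}{16560} \approx -0.0025966$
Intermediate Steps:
$l{\left(R \right)} = \frac{1}{2} + \frac{1}{R}$ ($l{\left(R \right)} = \frac{R}{R^{2}} - - \frac{1}{2} = \frac{1}{R} + \frac{1}{2} = \frac{1}{2} + \frac{1}{R}$)
$k{\left(b \right)} = -2 - b$
$G = 920$
$\frac{k{\left(l{\left(-9 \right)} \right)}}{G} = \frac{-2 - \frac{2 - 9}{2 \left(-9\right)}}{920} = \left(-2 - \frac{1}{2} \left(- \frac{1}{9}\right) \left(-7\right)\right) \frac{1}{920} = \left(-2 - \frac{7}{18}\right) \frac{1}{920} = \left(- \frac{43}{18}\right) \frac{1}{920} = - \frac{43}{16560}$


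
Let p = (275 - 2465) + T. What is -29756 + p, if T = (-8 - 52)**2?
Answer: -28346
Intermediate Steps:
T = 3600 (T = (-60)**2 = 3600)
p = 1410 (p = (275 - 2465) + 3600 = -2190 + 3600 = 1410)
-29756 + p = -29756 + 1410 = -28346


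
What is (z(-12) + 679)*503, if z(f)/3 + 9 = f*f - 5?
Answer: 537707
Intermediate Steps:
z(f) = -42 + 3*f² (z(f) = -27 + 3*(f*f - 5) = -27 + 3*(f² - 5) = -27 + 3*(-5 + f²) = -27 + (-15 + 3*f²) = -42 + 3*f²)
(z(-12) + 679)*503 = ((-42 + 3*(-12)²) + 679)*503 = ((-42 + 3*144) + 679)*503 = ((-42 + 432) + 679)*503 = (390 + 679)*503 = 1069*503 = 537707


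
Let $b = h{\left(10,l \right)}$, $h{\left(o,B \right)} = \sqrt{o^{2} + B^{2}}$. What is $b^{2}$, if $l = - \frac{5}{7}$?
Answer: $\frac{4925}{49} \approx 100.51$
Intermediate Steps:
$l = - \frac{5}{7}$ ($l = \left(-5\right) \frac{1}{7} = - \frac{5}{7} \approx -0.71429$)
$h{\left(o,B \right)} = \sqrt{B^{2} + o^{2}}$
$b = \frac{5 \sqrt{197}}{7}$ ($b = \sqrt{\left(- \frac{5}{7}\right)^{2} + 10^{2}} = \sqrt{\frac{25}{49} + 100} = \sqrt{\frac{4925}{49}} = \frac{5 \sqrt{197}}{7} \approx 10.025$)
$b^{2} = \left(\frac{5 \sqrt{197}}{7}\right)^{2} = \frac{4925}{49}$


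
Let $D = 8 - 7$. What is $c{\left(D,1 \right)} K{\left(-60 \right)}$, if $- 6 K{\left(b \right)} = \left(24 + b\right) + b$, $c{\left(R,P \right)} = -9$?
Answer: $-144$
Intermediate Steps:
$D = 1$
$K{\left(b \right)} = -4 - \frac{b}{3}$ ($K{\left(b \right)} = - \frac{\left(24 + b\right) + b}{6} = - \frac{24 + 2 b}{6} = -4 - \frac{b}{3}$)
$c{\left(D,1 \right)} K{\left(-60 \right)} = - 9 \left(-4 - -20\right) = - 9 \left(-4 + 20\right) = \left(-9\right) 16 = -144$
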